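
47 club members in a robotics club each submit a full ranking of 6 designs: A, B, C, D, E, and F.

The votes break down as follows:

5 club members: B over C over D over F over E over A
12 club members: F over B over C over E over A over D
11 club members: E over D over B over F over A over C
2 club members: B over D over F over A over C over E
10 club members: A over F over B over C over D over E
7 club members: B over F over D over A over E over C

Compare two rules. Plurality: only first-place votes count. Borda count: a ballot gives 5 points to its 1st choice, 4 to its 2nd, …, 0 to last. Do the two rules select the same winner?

Plurality first-place counts: A 10, B 14, C 0, D 0, E 11, F 12 → B.
Borda totals: A 91, B 181, C 78, D 98, E 91, F 166 → B.
The two rules agree on B.

Yes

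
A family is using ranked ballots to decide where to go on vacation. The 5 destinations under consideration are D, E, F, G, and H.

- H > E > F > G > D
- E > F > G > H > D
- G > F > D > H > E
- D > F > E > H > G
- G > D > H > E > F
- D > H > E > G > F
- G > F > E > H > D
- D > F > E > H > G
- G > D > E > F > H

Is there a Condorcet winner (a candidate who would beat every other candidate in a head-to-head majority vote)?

No

Head-to-head results (9 voters total):
D vs E: D wins 6–3.
D vs F: D wins 5–4.
D vs G: G wins 6–3.
D vs H: D wins 6–3.
E vs F: E wins 5–4.
E vs G: E wins 5–4.
E vs H: E wins 5–4.
F vs G: G wins 5–4.
F vs H: F wins 6–3.
G vs H: G wins 5–4.
No candidate beats all others: D beats E beats G beats D, a majority cycle.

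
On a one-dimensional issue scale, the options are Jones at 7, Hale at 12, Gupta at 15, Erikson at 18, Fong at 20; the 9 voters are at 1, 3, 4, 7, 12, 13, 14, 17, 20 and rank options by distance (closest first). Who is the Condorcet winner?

With single-peaked preferences on a line, the Condorcet winner is the candidate closest to the median voter.
The median voter (position 12) is closest to Hale at 12.
Check: Hale vs Fong — voters closer to Hale: 7 of 9.

Hale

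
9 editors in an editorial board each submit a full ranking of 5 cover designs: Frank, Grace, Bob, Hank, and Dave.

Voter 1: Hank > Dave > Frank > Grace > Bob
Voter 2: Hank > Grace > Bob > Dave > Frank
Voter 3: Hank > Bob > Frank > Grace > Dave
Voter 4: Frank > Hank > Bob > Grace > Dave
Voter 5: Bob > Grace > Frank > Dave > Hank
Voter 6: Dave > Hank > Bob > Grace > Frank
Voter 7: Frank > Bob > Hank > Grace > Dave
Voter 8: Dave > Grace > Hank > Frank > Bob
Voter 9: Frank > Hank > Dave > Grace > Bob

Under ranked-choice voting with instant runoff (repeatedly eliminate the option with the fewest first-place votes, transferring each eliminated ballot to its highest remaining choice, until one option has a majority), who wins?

Round 1: Frank 3, Hank 3, Dave 2, Bob 1, Grace 0. Grace has the fewest and is eliminated.
Round 2: Frank 3, Hank 3, Dave 2, Bob 1. Bob has the fewest and is eliminated.
Round 3: Frank 4, Hank 3, Dave 2. Dave has the fewest and is eliminated.
Round 4: Hank 5, Frank 4. Hank has a majority.

Hank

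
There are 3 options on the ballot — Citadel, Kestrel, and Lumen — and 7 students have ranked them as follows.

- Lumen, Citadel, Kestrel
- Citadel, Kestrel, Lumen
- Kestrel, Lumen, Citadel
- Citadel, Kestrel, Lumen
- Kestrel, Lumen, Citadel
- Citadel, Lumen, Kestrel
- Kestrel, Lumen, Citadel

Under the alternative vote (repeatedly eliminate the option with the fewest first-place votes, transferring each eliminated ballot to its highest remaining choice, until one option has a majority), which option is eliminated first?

Lumen

Round 1: Citadel 3, Kestrel 3, Lumen 1. Lumen has the fewest and is eliminated.
Round 2: Citadel 4, Kestrel 3. Citadel has a majority.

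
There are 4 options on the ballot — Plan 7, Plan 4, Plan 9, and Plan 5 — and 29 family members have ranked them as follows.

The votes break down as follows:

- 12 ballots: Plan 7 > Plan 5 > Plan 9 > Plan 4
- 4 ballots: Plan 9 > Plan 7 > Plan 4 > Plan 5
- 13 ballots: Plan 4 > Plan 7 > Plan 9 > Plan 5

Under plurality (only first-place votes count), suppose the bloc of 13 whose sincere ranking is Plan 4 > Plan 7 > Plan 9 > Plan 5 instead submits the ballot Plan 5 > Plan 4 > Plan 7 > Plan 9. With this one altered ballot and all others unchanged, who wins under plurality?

First-place totals with the altered ballot: Plan 7 12, Plan 4 0, Plan 9 4, Plan 5 13.
The switch changes the winner from Plan 4 to Plan 5.

Plan 5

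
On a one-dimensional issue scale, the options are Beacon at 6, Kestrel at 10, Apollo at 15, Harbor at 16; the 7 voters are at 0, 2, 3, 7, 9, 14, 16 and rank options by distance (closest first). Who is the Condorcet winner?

With single-peaked preferences on a line, the Condorcet winner is the candidate closest to the median voter.
The median voter (position 7) is closest to Beacon at 6.
Check: Beacon vs Apollo — voters closer to Beacon: 5 of 7.

Beacon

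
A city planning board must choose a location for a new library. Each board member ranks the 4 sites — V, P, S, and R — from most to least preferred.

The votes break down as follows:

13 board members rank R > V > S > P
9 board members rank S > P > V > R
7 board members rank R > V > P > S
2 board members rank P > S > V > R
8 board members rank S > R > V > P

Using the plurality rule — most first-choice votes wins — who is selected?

R

First-place vote totals:
  V: 0
  P: 2
  S: 17
  R: 20
R has the most first-place votes.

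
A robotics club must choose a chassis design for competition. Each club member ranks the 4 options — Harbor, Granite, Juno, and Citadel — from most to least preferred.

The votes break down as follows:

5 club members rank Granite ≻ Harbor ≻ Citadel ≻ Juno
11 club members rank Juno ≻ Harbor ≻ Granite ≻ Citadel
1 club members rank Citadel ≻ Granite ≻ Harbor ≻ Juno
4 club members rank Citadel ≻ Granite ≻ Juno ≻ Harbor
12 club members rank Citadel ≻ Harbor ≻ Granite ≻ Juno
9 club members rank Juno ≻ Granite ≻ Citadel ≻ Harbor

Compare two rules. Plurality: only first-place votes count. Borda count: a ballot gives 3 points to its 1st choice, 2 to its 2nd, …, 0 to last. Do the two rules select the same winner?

No

Plurality first-place counts: Harbor 0, Granite 5, Juno 20, Citadel 17 → Juno.
Borda totals: Harbor 57, Granite 66, Juno 64, Citadel 65 → Granite.
The two rules disagree: plurality picks Juno, Borda picks Granite.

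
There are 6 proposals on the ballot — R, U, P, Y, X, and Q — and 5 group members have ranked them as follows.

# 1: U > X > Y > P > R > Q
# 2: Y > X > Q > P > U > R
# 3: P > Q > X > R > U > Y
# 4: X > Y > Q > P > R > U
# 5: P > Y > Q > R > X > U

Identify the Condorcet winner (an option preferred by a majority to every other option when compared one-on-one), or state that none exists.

Head-to-head results (5 voters total):
R vs U: R wins 3–2.
R vs P: P wins 5–0.
R vs Y: Y wins 4–1.
R vs X: X wins 4–1.
R vs Q: Q wins 4–1.
U vs P: P wins 4–1.
U vs Y: Y wins 3–2.
U vs X: X wins 4–1.
U vs Q: Q wins 4–1.
P vs Y: Y wins 3–2.
P vs X: X wins 3–2.
P vs Q: P wins 3–2.
Y vs X: X wins 3–2.
Y vs Q: Y wins 4–1.
X vs Q: X wins 3–2.
X beats each rival — R (4–1), U (4–1), P (3–2), Y (3–2), Q (3–2) — so X is the Condorcet winner.

X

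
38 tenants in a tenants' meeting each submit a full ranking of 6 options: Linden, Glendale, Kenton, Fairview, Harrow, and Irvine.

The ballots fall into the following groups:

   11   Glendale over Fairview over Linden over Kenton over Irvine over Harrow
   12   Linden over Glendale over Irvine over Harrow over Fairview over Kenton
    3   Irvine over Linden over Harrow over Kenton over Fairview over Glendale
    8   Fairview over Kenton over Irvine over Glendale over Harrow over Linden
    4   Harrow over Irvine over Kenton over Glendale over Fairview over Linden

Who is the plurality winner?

First-place vote totals:
  Linden: 12
  Glendale: 11
  Kenton: 0
  Fairview: 8
  Harrow: 4
  Irvine: 3
Linden has the most first-place votes.

Linden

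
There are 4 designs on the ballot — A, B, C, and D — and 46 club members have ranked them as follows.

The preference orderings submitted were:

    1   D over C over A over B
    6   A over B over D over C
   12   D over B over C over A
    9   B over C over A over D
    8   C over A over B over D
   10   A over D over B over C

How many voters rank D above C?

Ballots ranking D above C: 1+6+12+10 = 29.
Ballots ranking C above D: 9+8 = 17.
So 29 of 46 voters prefer D to C.

29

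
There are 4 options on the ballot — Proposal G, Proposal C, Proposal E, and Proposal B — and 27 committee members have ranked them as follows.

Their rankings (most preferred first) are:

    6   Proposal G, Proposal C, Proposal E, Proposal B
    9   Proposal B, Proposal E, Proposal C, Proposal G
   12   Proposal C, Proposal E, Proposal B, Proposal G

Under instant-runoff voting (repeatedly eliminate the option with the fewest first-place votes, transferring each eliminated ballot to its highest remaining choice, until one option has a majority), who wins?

Proposal C

Round 1: Proposal C 12, Proposal B 9, Proposal G 6, Proposal E 0. Proposal E has the fewest and is eliminated.
Round 2: Proposal C 12, Proposal B 9, Proposal G 6. Proposal G has the fewest and is eliminated.
Round 3: Proposal C 18, Proposal B 9. Proposal C has a majority.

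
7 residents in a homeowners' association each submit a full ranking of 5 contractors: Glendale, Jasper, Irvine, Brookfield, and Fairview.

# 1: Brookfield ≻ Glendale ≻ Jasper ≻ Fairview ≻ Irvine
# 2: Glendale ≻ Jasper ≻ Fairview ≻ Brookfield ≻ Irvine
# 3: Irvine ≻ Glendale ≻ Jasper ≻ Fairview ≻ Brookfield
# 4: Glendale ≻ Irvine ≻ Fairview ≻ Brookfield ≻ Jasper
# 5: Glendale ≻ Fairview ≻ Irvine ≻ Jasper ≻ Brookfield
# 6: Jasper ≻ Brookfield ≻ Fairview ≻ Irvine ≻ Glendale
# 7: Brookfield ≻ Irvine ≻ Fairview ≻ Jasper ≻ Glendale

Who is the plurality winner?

Glendale

First-place vote totals:
  Glendale: 3
  Jasper: 1
  Irvine: 1
  Brookfield: 2
  Fairview: 0
Glendale has the most first-place votes.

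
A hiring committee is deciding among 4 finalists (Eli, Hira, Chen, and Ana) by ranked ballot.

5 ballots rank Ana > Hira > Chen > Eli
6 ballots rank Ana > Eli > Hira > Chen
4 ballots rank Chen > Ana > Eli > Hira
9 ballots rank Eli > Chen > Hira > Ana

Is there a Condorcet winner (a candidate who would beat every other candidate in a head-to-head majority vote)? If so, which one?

Head-to-head results (24 voters total):
Eli vs Hira: Eli wins 19–5.
Eli vs Chen: Eli wins 15–9.
Eli vs Ana: Ana wins 15–9.
Hira vs Chen: Chen wins 13–11.
Hira vs Ana: Ana wins 15–9.
Chen vs Ana: Chen wins 13–11.
No candidate beats all others: Eli beats Chen beats Ana beats Eli, a majority cycle.

None — there is no Condorcet winner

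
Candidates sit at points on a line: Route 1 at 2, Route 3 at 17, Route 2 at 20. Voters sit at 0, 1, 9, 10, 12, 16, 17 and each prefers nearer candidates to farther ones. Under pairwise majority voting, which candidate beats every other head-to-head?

With single-peaked preferences on a line, the Condorcet winner is the candidate closest to the median voter.
The median voter (position 10) is closest to Route 3 at 17.
Check: Route 3 vs Route 1 — voters closer to Route 3: 4 of 7.

Route 3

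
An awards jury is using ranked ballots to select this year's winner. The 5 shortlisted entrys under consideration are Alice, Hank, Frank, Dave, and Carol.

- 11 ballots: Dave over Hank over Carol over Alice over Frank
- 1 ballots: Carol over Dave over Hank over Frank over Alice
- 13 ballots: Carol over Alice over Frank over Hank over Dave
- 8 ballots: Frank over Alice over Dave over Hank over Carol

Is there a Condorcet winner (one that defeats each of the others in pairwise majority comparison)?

No

Head-to-head results (33 voters total):
Alice vs Hank: Alice wins 21–12.
Alice vs Frank: Alice wins 24–9.
Alice vs Dave: Alice wins 21–12.
Alice vs Carol: Carol wins 25–8.
Hank vs Frank: Frank wins 21–12.
Hank vs Dave: Dave wins 20–13.
Hank vs Carol: Hank wins 19–14.
Frank vs Dave: Frank wins 21–12.
Frank vs Carol: Carol wins 25–8.
Dave vs Carol: Dave wins 19–14.
No candidate beats all others: Alice beats Hank beats Carol beats Alice, a majority cycle.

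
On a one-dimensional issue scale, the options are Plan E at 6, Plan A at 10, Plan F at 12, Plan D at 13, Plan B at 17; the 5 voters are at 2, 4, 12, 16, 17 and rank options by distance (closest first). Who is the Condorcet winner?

With single-peaked preferences on a line, the Condorcet winner is the candidate closest to the median voter.
The median voter (position 12) is closest to Plan F at 12.
Check: Plan F vs Plan E — voters closer to Plan F: 3 of 5.

Plan F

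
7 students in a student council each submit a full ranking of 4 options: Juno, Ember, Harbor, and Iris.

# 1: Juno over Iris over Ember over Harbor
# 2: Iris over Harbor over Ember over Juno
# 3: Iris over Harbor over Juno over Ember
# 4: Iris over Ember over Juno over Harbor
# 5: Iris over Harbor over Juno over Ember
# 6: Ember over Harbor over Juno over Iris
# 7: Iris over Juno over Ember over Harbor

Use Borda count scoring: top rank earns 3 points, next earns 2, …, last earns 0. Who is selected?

Iris

Borda scores:
  Juno: 3 + 0 + 1 + 1 + 1 + 1 + 2 = 9
  Ember: 1 + 1 + 0 + 2 + 0 + 3 + 1 = 8
  Harbor: 0 + 2 + 2 + 0 + 2 + 2 + 0 = 8
  Iris: 2 + 3 + 3 + 3 + 3 + 0 + 3 = 17
Iris has the highest total.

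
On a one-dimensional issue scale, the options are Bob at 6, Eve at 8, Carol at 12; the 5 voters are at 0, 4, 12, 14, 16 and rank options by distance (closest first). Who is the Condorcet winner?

With single-peaked preferences on a line, the Condorcet winner is the candidate closest to the median voter.
The median voter (position 12) is closest to Carol at 12.
Check: Carol vs Bob — voters closer to Carol: 3 of 5.

Carol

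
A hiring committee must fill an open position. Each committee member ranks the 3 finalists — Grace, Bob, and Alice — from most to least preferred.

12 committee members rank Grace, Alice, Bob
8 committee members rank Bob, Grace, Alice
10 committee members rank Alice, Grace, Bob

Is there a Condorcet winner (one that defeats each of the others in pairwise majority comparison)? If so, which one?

Head-to-head results (30 voters total):
Grace vs Bob: Grace wins 22–8.
Grace vs Alice: Grace wins 20–10.
Bob vs Alice: Alice wins 22–8.
Grace beats each rival — Bob (22–8), Alice (20–10) — so Grace is the Condorcet winner.

Grace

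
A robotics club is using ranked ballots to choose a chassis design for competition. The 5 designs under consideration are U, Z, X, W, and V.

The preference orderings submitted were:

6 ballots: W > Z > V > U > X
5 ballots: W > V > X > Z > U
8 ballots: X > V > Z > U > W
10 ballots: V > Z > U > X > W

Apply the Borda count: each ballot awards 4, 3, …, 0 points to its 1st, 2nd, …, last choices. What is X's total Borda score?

Borda scores:
  U: 6·1 + 5·0 + 8·1 + 10·2 = 34
  Z: 6·3 + 5·1 + 8·2 + 10·3 = 69
  X: 6·0 + 5·2 + 8·4 + 10·1 = 52
  W: 6·4 + 5·4 + 8·0 + 10·0 = 44
  V: 6·2 + 5·3 + 8·3 + 10·4 = 91

52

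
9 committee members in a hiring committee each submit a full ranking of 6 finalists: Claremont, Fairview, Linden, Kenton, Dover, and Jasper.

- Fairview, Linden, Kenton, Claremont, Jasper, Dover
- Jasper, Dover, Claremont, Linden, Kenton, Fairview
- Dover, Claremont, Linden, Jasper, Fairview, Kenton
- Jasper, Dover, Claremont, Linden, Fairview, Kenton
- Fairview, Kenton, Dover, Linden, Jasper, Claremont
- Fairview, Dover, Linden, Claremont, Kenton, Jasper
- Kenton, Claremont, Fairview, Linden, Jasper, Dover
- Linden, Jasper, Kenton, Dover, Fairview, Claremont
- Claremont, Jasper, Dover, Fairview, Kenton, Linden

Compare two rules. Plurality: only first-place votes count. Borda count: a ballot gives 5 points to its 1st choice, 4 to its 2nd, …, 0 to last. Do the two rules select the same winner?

No

Plurality first-place counts: Claremont 1, Fairview 3, Linden 1, Kenton 1, Dover 1, Jasper 2 → Fairview.
Borda totals: Claremont 23, Fairview 23, Linden 23, Kenton 18, Dover 25, Jasper 23 → Dover.
The two rules disagree: plurality picks Fairview, Borda picks Dover.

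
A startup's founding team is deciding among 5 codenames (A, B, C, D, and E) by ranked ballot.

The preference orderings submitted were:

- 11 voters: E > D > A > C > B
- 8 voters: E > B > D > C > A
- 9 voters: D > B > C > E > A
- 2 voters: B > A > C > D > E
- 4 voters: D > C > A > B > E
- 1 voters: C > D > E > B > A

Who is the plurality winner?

First-place vote totals:
  A: 0
  B: 2
  C: 1
  D: 13
  E: 19
E has the most first-place votes.

E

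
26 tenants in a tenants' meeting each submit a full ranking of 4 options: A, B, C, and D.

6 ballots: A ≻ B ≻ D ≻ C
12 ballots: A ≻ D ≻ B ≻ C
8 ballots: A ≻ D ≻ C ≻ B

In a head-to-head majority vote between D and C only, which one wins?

D

Ballots ranking D above C: 6+12+8 = 26.
Ballots ranking C above D: 0.
D wins the head-to-head, 26–0.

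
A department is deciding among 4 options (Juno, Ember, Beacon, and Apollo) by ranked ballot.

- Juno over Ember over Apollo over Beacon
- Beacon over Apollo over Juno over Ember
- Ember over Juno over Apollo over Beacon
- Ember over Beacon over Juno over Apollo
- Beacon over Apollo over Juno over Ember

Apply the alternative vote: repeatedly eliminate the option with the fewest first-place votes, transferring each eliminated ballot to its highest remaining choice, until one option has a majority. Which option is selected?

Ember

Round 1: Ember 2, Beacon 2, Juno 1, Apollo 0. Apollo has the fewest and is eliminated.
Round 2: Ember 2, Beacon 2, Juno 1. Juno has the fewest and is eliminated.
Round 3: Ember 3, Beacon 2. Ember has a majority.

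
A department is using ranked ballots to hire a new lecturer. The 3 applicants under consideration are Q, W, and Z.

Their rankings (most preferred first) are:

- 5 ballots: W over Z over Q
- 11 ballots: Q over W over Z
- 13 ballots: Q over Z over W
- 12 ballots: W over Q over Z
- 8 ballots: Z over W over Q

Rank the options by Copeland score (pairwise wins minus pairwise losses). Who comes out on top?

Pairwise results:
  Q vs W: W wins 25–24.
  Q vs Z: Q wins 36–13.
  W vs Z: W wins 28–21.
Copeland scores (wins − losses):
  Q: 1 − 1 = 0
  W: 2 − 0 = 2
  Z: 0 − 2 = -2
W has the best Copeland score.

W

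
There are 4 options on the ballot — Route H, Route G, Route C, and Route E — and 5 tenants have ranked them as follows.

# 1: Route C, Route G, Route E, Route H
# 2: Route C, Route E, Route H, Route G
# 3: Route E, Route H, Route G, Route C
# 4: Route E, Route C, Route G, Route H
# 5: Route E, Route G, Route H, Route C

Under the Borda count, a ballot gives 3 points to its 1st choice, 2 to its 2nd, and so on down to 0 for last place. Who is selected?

Route E

Borda scores:
  Route H: 0 + 1 + 2 + 0 + 1 = 4
  Route G: 2 + 0 + 1 + 1 + 2 = 6
  Route C: 3 + 3 + 0 + 2 + 0 = 8
  Route E: 1 + 2 + 3 + 3 + 3 = 12
Route E has the highest total.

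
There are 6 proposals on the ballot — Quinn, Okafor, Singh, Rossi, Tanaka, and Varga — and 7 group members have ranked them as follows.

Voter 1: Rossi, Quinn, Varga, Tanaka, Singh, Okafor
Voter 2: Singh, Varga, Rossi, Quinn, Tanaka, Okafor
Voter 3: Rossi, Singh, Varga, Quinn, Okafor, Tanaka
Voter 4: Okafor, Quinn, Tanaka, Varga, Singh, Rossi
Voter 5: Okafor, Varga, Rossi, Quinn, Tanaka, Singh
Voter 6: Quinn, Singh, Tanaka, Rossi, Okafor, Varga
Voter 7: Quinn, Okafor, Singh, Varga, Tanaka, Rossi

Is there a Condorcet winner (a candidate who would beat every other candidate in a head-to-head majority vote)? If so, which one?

Head-to-head results (7 voters total):
Quinn vs Okafor: Quinn wins 5–2.
Quinn vs Singh: Quinn wins 5–2.
Quinn vs Rossi: Rossi wins 4–3.
Quinn vs Tanaka: Quinn wins 7–0.
Quinn vs Varga: Quinn wins 4–3.
Okafor vs Singh: Singh wins 4–3.
Okafor vs Rossi: Rossi wins 4–3.
Okafor vs Tanaka: Okafor wins 4–3.
Okafor vs Varga: Okafor wins 4–3.
Singh vs Rossi: Singh wins 4–3.
Singh vs Tanaka: Singh wins 4–3.
Singh vs Varga: Singh wins 4–3.
Rossi vs Tanaka: Rossi wins 4–3.
Rossi vs Varga: Varga wins 4–3.
Tanaka vs Varga: Varga wins 5–2.
No candidate beats all others: Quinn beats Singh beats Rossi beats Quinn, a majority cycle.

There is no Condorcet winner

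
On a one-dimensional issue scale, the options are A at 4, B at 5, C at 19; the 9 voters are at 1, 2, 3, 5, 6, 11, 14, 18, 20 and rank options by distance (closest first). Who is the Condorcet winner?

With single-peaked preferences on a line, the Condorcet winner is the candidate closest to the median voter.
The median voter (position 6) is closest to B at 5.
Check: B vs C — voters closer to B: 6 of 9.

B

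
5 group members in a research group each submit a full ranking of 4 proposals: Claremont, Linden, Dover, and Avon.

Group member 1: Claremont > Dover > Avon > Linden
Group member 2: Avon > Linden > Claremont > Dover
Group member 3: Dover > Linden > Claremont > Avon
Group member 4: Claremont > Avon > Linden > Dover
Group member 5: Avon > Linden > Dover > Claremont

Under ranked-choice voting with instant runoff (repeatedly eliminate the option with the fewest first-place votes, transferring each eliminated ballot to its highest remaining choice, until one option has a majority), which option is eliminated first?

Round 1: Claremont 2, Avon 2, Dover 1, Linden 0. Linden has the fewest and is eliminated.
Round 2: Claremont 2, Avon 2, Dover 1. Dover has the fewest and is eliminated.
Round 3: Claremont 3, Avon 2. Claremont has a majority.

Linden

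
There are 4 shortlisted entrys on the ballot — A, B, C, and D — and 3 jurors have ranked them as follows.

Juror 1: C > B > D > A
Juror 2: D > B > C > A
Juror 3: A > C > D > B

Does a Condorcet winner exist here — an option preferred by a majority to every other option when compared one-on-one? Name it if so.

Head-to-head results (3 voters total):
A vs B: B wins 2–1.
A vs C: C wins 2–1.
A vs D: D wins 2–1.
B vs C: C wins 2–1.
B vs D: D wins 2–1.
C vs D: C wins 2–1.
C beats each rival — A (2–1), B (2–1), D (2–1) — so C is the Condorcet winner.

C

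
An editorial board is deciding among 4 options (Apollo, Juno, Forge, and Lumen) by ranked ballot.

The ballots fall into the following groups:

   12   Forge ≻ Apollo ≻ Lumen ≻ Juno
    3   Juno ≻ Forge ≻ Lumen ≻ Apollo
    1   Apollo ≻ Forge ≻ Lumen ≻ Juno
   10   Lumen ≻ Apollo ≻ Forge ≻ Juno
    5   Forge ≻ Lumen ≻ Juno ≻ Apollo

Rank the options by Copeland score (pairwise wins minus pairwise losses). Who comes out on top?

Forge

Pairwise results:
  Apollo vs Juno: Apollo wins 23–8.
  Apollo vs Forge: Forge wins 20–11.
  Apollo vs Lumen: Lumen wins 18–13.
  Juno vs Forge: Forge wins 28–3.
  Juno vs Lumen: Lumen wins 28–3.
  Forge vs Lumen: Forge wins 21–10.
Copeland scores (wins − losses):
  Apollo: 1 − 2 = -1
  Juno: 0 − 3 = -3
  Forge: 3 − 0 = 3
  Lumen: 2 − 1 = 1
Forge has the best Copeland score.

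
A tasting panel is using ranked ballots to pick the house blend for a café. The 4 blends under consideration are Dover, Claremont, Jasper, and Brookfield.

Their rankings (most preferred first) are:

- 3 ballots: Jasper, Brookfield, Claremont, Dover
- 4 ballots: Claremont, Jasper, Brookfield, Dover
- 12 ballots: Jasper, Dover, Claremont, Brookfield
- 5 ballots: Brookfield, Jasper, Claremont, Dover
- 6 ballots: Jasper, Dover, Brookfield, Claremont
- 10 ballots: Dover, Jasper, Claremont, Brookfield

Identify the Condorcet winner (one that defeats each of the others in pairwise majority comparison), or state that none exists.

Head-to-head results (40 voters total):
Dover vs Claremont: Dover wins 28–12.
Dover vs Jasper: Jasper wins 30–10.
Dover vs Brookfield: Dover wins 28–12.
Claremont vs Jasper: Jasper wins 36–4.
Claremont vs Brookfield: Claremont wins 26–14.
Jasper vs Brookfield: Jasper wins 35–5.
Jasper beats each rival — Dover (30–10), Claremont (36–4), Brookfield (35–5) — so Jasper is the Condorcet winner.

Jasper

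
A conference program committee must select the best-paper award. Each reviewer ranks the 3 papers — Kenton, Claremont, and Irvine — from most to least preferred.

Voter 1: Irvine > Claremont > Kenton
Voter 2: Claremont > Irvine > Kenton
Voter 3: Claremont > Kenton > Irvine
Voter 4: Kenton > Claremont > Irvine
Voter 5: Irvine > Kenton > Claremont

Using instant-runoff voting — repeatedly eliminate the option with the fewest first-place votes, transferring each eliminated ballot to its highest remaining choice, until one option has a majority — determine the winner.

Claremont

Round 1: Claremont 2, Irvine 2, Kenton 1. Kenton has the fewest and is eliminated.
Round 2: Claremont 3, Irvine 2. Claremont has a majority.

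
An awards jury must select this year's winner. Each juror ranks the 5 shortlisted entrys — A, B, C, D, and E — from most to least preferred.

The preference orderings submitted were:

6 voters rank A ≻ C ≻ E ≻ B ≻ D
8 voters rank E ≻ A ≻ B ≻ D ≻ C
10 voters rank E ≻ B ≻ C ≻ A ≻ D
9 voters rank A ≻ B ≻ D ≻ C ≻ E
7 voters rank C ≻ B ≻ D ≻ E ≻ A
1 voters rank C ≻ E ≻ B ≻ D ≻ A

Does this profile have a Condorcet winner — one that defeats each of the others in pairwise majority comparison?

No

Head-to-head results (41 voters total):
A vs B: A wins 23–18.
A vs C: A wins 23–18.
A vs D: A wins 33–8.
A vs E: E wins 26–15.
B vs C: B wins 27–14.
B vs D: B wins 41–0.
B vs E: E wins 25–16.
C vs D: C wins 24–17.
C vs E: C wins 23–18.
D vs E: E wins 25–16.
No candidate beats all others: A beats C beats E beats A, a majority cycle.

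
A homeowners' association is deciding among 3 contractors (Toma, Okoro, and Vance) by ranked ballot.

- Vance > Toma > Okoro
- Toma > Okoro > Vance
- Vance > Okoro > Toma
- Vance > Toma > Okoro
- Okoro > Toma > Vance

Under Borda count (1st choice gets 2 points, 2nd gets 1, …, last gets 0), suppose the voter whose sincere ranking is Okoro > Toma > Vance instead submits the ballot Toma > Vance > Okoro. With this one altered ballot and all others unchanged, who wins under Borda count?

Vance

Borda totals with the altered ballot: Toma 6, Okoro 2, Vance 7.
The winner is unchanged: still Vance.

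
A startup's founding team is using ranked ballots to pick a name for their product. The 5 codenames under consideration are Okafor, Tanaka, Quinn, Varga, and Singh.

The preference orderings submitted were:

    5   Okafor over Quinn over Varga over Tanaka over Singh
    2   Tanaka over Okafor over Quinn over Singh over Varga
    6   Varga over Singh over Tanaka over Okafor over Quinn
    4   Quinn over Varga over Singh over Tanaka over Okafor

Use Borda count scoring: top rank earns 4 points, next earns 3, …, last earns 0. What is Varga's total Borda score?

46

Borda scores:
  Okafor: 5·4 + 2·3 + 6·1 + 4·0 = 32
  Tanaka: 5·1 + 2·4 + 6·2 + 4·1 = 29
  Quinn: 5·3 + 2·2 + 6·0 + 4·4 = 35
  Varga: 5·2 + 2·0 + 6·4 + 4·3 = 46
  Singh: 5·0 + 2·1 + 6·3 + 4·2 = 28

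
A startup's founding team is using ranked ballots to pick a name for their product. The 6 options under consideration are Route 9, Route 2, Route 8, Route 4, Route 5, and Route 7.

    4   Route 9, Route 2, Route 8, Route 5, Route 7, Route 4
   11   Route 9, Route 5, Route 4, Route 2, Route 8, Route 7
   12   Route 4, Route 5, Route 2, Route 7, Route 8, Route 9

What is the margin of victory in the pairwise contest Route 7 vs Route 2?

Ballots ranking Route 7 above Route 2: 0.
Ballots ranking Route 2 above Route 7: 4+11+12 = 27.
Route 2 wins 27–0, a margin of 27.

27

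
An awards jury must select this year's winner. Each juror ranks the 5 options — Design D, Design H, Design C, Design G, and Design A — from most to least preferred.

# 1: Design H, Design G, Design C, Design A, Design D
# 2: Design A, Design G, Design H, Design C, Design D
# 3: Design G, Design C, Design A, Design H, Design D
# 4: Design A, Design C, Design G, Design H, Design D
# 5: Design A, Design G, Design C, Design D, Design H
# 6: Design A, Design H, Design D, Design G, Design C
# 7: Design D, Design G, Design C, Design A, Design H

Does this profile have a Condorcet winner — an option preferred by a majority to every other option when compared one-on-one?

Yes

Head-to-head results (7 voters total):
Design D vs Design H: Design H wins 5–2.
Design D vs Design C: Design C wins 5–2.
Design D vs Design G: Design G wins 5–2.
Design D vs Design A: Design A wins 6–1.
Design H vs Design C: Design C wins 4–3.
Design H vs Design G: Design G wins 5–2.
Design H vs Design A: Design A wins 6–1.
Design C vs Design G: Design G wins 6–1.
Design C vs Design A: Design A wins 4–3.
Design G vs Design A: Design A wins 4–3.
Design A beats each rival — Design D (6–1), Design H (6–1), Design C (4–3), Design G (4–3) — so Design A is the Condorcet winner.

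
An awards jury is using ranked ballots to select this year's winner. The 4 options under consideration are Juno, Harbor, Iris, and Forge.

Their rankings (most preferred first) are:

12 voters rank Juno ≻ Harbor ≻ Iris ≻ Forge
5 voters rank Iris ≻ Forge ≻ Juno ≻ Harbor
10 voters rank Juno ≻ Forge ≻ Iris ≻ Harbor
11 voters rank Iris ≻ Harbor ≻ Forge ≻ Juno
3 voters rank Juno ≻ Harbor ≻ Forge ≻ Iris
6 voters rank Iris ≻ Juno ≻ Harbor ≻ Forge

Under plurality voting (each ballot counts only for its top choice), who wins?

Juno

First-place vote totals:
  Juno: 25
  Harbor: 0
  Iris: 22
  Forge: 0
Juno has the most first-place votes.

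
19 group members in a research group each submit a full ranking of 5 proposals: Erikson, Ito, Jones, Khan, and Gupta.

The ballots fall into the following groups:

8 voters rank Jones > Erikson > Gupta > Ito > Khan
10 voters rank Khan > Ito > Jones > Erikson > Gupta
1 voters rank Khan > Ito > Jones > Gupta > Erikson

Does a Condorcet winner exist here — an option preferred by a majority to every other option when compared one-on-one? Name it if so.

Khan

Head-to-head results (19 voters total):
Erikson vs Ito: Ito wins 11–8.
Erikson vs Jones: Jones wins 19–0.
Erikson vs Khan: Khan wins 11–8.
Erikson vs Gupta: Erikson wins 18–1.
Ito vs Jones: Ito wins 11–8.
Ito vs Khan: Khan wins 11–8.
Ito vs Gupta: Ito wins 11–8.
Jones vs Khan: Khan wins 11–8.
Jones vs Gupta: Jones wins 19–0.
Khan vs Gupta: Khan wins 11–8.
Khan beats each rival — Erikson (11–8), Ito (11–8), Jones (11–8), Gupta (11–8) — so Khan is the Condorcet winner.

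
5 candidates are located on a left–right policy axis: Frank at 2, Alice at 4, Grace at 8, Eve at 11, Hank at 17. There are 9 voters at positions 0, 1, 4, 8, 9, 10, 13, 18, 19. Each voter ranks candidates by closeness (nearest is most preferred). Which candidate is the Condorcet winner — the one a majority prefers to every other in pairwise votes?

With single-peaked preferences on a line, the Condorcet winner is the candidate closest to the median voter.
The median voter (position 9) is closest to Grace at 8.
Check: Grace vs Eve — voters closer to Grace: 5 of 9.

Grace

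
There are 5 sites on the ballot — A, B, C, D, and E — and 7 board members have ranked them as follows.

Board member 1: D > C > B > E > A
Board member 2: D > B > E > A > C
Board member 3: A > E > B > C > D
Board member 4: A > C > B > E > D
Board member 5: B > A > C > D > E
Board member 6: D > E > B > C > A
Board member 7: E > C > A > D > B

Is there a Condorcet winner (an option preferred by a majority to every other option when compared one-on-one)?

No

Head-to-head results (7 voters total):
A vs B: B wins 4–3.
A vs C: A wins 4–3.
A vs D: A wins 4–3.
A vs E: E wins 4–3.
B vs C: B wins 4–3.
B vs D: D wins 4–3.
B vs E: B wins 4–3.
C vs D: C wins 4–3.
C vs E: E wins 4–3.
D vs E: D wins 4–3.
No candidate beats all others: A beats D beats B beats A, a majority cycle.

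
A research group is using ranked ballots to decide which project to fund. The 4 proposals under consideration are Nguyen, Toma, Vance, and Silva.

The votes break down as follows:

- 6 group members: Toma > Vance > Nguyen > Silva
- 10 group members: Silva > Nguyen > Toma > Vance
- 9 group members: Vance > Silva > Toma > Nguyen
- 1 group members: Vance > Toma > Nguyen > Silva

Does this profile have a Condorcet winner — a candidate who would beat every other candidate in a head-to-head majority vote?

Head-to-head results (26 voters total):
Nguyen vs Toma: Toma wins 16–10.
Nguyen vs Vance: Vance wins 16–10.
Nguyen vs Silva: Silva wins 19–7.
Toma vs Vance: Toma wins 16–10.
Toma vs Silva: Silva wins 19–7.
Vance vs Silva: Vance wins 16–10.
No candidate beats all others: Toma beats Vance beats Silva beats Toma, a majority cycle.

No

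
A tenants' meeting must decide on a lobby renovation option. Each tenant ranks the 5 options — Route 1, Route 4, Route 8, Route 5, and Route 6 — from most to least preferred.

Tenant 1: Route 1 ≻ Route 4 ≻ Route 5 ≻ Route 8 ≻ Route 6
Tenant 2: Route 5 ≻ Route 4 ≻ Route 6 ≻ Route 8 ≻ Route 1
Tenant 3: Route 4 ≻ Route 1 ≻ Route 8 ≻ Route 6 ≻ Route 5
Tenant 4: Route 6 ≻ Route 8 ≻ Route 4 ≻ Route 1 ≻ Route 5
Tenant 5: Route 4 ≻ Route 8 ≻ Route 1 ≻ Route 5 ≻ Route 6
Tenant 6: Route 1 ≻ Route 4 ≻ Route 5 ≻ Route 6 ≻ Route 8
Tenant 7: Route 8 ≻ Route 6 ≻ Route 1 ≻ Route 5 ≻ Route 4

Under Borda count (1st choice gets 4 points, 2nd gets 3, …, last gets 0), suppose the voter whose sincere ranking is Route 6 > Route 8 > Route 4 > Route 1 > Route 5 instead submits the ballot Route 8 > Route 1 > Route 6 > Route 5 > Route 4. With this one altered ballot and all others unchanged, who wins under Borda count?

Borda totals with the altered ballot: Route 1 18, Route 4 17, Route 8 15, Route 5 11, Route 6 9.
The switch changes the winner from Route 4 to Route 1.

Route 1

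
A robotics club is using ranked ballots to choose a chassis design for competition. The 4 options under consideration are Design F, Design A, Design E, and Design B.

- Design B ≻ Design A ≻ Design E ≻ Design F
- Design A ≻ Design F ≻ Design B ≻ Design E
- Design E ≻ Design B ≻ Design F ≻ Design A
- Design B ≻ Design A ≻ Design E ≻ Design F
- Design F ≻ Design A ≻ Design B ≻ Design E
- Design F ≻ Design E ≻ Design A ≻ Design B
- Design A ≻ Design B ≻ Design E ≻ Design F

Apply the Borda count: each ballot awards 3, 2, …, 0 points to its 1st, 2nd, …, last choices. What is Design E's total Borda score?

8

Borda scores:
  Design F: 0 + 2 + 1 + 0 + 3 + 3 + 0 = 9
  Design A: 2 + 3 + 0 + 2 + 2 + 1 + 3 = 13
  Design E: 1 + 0 + 3 + 1 + 0 + 2 + 1 = 8
  Design B: 3 + 1 + 2 + 3 + 1 + 0 + 2 = 12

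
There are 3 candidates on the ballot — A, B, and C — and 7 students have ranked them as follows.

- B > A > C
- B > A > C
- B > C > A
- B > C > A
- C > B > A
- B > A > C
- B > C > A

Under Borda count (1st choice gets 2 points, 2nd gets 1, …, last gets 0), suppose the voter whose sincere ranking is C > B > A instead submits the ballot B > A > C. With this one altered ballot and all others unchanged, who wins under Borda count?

B

Borda totals with the altered ballot: A 4, B 14, C 3.
The winner is unchanged: still B.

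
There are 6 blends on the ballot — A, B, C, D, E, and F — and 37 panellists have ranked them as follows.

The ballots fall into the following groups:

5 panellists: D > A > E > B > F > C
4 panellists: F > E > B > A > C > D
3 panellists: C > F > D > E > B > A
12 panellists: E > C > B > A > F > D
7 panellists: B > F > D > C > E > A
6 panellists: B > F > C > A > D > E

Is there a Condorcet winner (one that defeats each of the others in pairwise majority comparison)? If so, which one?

Head-to-head results (37 voters total):
A vs B: B wins 32–5.
A vs C: C wins 28–9.
A vs D: A wins 22–15.
A vs E: E wins 26–11.
A vs F: F wins 20–17.
B vs C: B wins 22–15.
B vs D: B wins 29–8.
B vs E: E wins 24–13.
B vs F: B wins 30–7.
C vs D: C wins 25–12.
C vs E: E wins 21–16.
C vs F: F wins 22–15.
D vs E: D wins 21–16.
D vs F: F wins 32–5.
E vs F: F wins 20–17.
No candidate beats all others: A beats D beats E beats A, a majority cycle.

None — there is no Condorcet winner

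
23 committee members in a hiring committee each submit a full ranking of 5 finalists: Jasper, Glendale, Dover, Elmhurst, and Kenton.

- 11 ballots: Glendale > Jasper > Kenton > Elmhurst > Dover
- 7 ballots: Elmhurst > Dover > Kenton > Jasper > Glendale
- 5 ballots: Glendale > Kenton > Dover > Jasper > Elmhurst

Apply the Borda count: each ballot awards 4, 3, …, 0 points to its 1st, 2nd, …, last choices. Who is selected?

Borda scores:
  Jasper: 11·3 + 7·1 + 5·1 = 45
  Glendale: 11·4 + 7·0 + 5·4 = 64
  Dover: 11·0 + 7·3 + 5·2 = 31
  Elmhurst: 11·1 + 7·4 + 5·0 = 39
  Kenton: 11·2 + 7·2 + 5·3 = 51
Glendale has the highest total.

Glendale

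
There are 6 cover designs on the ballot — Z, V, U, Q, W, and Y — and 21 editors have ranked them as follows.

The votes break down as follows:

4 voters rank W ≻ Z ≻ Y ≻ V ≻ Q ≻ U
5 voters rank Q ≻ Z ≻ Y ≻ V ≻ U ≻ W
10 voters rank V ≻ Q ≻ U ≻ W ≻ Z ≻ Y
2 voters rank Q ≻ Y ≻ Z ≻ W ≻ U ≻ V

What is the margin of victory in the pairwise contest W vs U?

9

Ballots ranking W above U: 4+2 = 6.
Ballots ranking U above W: 5+10 = 15.
U wins 15–6, a margin of 9.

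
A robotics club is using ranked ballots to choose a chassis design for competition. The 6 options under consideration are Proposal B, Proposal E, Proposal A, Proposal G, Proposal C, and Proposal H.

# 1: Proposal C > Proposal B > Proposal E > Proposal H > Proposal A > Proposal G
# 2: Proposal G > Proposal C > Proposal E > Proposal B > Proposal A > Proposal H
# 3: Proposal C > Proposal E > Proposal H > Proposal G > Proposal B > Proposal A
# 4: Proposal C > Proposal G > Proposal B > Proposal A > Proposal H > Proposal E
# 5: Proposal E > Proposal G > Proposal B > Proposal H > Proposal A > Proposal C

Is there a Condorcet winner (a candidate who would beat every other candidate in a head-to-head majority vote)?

Yes

Head-to-head results (5 voters total):
Proposal B vs Proposal E: Proposal E wins 3–2.
Proposal B vs Proposal A: Proposal B wins 5–0.
Proposal B vs Proposal G: Proposal G wins 4–1.
Proposal B vs Proposal C: Proposal C wins 4–1.
Proposal B vs Proposal H: Proposal B wins 4–1.
Proposal E vs Proposal A: Proposal E wins 4–1.
Proposal E vs Proposal G: Proposal E wins 3–2.
Proposal E vs Proposal C: Proposal C wins 4–1.
Proposal E vs Proposal H: Proposal E wins 4–1.
Proposal A vs Proposal G: Proposal G wins 4–1.
Proposal A vs Proposal C: Proposal C wins 4–1.
Proposal A vs Proposal H: Proposal H wins 3–2.
Proposal G vs Proposal C: Proposal C wins 3–2.
Proposal G vs Proposal H: Proposal G wins 3–2.
Proposal C vs Proposal H: Proposal C wins 4–1.
Proposal C beats each rival — Proposal B (4–1), Proposal E (4–1), Proposal A (4–1), Proposal G (3–2), Proposal H (4–1) — so Proposal C is the Condorcet winner.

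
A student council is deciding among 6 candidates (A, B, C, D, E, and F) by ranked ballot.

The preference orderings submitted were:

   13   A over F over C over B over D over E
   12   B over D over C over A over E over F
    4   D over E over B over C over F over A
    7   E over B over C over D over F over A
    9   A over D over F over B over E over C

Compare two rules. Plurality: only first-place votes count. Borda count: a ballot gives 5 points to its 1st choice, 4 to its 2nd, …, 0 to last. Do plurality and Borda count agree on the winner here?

No

Plurality first-place counts: A 22, B 12, C 0, D 4, E 7, F 0 → A.
Borda totals: A 134, B 144, C 104, D 131, E 72, F 90 → B.
The two rules disagree: plurality picks A, Borda picks B.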